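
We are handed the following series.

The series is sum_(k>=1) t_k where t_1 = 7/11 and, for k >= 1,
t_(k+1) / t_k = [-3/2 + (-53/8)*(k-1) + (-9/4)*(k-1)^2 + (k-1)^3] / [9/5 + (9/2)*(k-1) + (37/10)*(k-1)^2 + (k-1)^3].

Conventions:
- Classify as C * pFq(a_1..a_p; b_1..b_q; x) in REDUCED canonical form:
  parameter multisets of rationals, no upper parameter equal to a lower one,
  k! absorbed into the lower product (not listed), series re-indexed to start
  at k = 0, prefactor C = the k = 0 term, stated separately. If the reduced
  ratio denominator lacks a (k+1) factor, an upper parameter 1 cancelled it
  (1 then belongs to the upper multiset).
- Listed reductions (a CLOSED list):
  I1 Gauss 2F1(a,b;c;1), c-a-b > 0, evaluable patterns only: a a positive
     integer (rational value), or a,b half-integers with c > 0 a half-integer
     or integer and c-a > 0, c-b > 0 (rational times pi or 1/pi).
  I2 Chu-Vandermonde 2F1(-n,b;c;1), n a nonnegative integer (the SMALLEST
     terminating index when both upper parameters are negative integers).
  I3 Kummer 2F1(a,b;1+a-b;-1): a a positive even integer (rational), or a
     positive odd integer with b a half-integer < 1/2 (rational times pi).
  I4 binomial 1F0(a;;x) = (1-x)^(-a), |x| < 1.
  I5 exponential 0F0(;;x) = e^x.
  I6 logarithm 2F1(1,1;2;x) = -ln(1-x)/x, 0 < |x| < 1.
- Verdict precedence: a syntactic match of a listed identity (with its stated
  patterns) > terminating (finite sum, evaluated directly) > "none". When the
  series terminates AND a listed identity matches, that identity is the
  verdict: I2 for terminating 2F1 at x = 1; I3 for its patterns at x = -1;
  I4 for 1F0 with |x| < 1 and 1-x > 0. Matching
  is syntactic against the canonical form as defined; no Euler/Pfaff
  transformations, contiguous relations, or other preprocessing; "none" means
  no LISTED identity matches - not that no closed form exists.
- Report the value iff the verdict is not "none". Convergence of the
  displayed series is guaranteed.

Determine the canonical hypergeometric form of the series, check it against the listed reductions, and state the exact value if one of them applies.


Reduced: x = 1, 2F1, upper = {-4, 1/4}, lower = {6/5}, C = 7/11. Verdict (x = 1): Vandermonde's identity (I2) applies (terminating 2F1 at x = 1 with n = 4, b = 1/4, c = 6/5). Sum: 1151267/2973696.

The tell: from the first term 7/11: factor the ratio over Q (prefactor 7/11): negated roots = parameters.
Term ratio: r(k) = 1 * (k-4) (k+1/4) / [(k+6/5) (k+1)] - rational in k, leading ratio 1; with t_0 = 7/11, classification follows.


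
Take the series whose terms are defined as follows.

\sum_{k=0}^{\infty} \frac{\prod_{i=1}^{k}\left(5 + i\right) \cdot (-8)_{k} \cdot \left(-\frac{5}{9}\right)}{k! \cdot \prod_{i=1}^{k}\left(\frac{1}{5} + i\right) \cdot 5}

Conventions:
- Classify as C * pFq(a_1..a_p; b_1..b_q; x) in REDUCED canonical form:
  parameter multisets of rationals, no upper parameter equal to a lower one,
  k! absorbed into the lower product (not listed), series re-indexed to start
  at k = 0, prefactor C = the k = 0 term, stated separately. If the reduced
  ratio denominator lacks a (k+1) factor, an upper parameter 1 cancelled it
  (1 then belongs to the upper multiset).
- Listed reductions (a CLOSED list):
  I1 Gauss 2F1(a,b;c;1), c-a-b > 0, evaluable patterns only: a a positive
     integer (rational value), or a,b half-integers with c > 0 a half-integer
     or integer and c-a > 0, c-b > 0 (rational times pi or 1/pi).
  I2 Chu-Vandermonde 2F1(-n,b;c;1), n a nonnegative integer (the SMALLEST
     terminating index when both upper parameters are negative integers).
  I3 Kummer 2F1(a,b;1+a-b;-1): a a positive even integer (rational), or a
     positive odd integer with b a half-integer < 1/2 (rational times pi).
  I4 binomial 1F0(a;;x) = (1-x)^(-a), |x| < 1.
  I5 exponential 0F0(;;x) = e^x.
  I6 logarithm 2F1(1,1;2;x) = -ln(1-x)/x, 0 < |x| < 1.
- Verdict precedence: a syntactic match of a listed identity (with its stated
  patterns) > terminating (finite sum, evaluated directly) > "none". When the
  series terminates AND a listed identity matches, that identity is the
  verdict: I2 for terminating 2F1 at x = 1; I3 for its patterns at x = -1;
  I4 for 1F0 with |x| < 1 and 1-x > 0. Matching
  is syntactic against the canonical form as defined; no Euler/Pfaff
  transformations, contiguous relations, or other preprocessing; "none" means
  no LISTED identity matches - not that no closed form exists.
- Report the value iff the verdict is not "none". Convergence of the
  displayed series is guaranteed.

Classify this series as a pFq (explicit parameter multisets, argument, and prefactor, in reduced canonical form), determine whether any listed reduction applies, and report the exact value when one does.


Key step: t_0 = -\frac{1}{9} here, and the constant factors (prefactor -1/9) combine into one prefactor.
Term ratio: r(k) = 1 * (k-8) (k+6) / [(k+\frac{6}{5}) (k+1)] - rational; roots negated = parameters, x = 1, C = -\frac{1}{9}.

Classification (C = -\frac{1}{9}): 2F1 with upper {-8, 6}, lower {\frac{6}{5}}, argument x = 1. Verdict: this is Vandermonde's identity (I2) (terminating 2F1 at x = 1 with n = 8, b = 6, c = \frac{6}{5}). Value: \frac{19}{297414}.


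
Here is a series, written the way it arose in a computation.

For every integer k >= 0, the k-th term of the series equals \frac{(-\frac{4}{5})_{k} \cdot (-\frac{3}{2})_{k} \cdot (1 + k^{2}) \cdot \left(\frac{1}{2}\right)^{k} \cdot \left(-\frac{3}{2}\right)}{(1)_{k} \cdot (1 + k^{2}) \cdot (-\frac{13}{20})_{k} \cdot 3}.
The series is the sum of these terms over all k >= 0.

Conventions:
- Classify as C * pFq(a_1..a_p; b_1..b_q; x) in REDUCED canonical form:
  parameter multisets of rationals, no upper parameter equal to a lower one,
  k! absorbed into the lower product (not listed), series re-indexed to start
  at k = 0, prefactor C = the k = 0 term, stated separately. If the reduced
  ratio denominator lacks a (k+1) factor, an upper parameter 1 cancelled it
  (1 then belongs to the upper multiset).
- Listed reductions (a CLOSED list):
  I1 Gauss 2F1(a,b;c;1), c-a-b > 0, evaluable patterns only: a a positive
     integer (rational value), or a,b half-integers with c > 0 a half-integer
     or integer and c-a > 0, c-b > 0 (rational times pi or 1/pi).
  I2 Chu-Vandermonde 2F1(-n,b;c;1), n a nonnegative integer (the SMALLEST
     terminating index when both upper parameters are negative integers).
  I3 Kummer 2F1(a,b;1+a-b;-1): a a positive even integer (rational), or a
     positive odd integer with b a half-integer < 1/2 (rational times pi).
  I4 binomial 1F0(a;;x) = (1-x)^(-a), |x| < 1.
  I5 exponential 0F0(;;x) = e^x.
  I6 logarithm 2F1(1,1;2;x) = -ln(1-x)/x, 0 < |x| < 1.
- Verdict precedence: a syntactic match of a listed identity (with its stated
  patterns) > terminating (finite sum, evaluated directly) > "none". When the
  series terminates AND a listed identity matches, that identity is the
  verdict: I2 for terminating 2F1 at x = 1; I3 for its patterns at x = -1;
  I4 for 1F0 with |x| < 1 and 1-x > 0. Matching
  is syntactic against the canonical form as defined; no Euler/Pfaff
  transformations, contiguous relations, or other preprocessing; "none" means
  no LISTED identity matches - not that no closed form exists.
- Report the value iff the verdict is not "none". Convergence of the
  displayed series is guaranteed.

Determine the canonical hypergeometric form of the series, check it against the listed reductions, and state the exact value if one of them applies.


x = \frac{1}{2} here; the reduced form reads 2F1, upper {-\frac{3}{2}, -\frac{4}{5}}, lower {-\frac{13}{20}}, C = -\frac{1}{2}. Verdict: none - this 2F1 at x = \frac{1}{2} matches no listed pattern, and upper {-\frac{3}{2}, -\frac{4}{5}} holds no stopper.

Key observation: with t_0 = -\frac{1}{2}, (1)_k (C = -1/2) is k! itself.
Ratio: r(k) = \frac{1}{2} * (k-\frac{3}{2}) (k-\frac{4}{5}) / [(k-\frac{13}{20}) (k+1)] - rational; roots negated = parameters, x = \frac{1}{2}, C = -\frac{1}{2}.


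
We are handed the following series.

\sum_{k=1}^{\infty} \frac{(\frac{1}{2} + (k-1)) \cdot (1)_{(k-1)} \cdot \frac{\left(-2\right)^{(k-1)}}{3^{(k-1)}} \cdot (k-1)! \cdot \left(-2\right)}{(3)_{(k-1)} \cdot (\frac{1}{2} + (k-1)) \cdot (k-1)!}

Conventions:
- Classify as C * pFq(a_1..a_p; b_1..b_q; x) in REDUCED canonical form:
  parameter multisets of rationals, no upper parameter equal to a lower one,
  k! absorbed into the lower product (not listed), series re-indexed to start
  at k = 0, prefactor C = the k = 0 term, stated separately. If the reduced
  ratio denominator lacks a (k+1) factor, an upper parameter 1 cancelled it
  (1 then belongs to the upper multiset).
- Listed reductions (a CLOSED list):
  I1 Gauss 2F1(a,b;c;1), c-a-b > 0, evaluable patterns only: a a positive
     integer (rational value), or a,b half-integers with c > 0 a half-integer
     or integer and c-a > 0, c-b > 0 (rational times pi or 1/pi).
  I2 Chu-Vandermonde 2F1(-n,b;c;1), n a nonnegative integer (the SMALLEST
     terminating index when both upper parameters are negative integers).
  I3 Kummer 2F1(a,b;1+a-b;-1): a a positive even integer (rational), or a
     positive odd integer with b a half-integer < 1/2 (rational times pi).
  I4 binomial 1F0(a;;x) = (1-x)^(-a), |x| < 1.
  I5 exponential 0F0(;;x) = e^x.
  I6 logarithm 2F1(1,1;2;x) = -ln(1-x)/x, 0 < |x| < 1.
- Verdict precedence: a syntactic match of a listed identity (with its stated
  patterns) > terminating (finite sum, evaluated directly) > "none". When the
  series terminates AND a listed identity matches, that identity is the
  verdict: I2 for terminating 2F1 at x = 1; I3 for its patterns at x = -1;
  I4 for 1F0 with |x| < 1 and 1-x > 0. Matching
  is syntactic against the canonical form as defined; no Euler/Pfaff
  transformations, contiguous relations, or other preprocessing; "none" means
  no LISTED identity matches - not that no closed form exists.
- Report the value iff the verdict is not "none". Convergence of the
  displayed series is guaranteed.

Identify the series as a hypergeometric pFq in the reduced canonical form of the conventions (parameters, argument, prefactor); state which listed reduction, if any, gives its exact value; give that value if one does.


Prefactor -2, argument -\frac{2}{3}: 2F1 with upper {1, 1} over lower {3}. Verdict: none - at argument -\frac{2}{3} the multisets {1, 1} ; {3} match no listed identity.

Key observation: t_0 = -2 here, and k + 1/2 divides numerator and denominator alike; prefactor -2 after cancelling.
Step ratio: r(k) = -\frac{2}{3} * (k+1) (k+1) / [(k+3) (k+1)] - rational in k. x = -\frac{2}{3}; t_0 = -2; negate the roots.


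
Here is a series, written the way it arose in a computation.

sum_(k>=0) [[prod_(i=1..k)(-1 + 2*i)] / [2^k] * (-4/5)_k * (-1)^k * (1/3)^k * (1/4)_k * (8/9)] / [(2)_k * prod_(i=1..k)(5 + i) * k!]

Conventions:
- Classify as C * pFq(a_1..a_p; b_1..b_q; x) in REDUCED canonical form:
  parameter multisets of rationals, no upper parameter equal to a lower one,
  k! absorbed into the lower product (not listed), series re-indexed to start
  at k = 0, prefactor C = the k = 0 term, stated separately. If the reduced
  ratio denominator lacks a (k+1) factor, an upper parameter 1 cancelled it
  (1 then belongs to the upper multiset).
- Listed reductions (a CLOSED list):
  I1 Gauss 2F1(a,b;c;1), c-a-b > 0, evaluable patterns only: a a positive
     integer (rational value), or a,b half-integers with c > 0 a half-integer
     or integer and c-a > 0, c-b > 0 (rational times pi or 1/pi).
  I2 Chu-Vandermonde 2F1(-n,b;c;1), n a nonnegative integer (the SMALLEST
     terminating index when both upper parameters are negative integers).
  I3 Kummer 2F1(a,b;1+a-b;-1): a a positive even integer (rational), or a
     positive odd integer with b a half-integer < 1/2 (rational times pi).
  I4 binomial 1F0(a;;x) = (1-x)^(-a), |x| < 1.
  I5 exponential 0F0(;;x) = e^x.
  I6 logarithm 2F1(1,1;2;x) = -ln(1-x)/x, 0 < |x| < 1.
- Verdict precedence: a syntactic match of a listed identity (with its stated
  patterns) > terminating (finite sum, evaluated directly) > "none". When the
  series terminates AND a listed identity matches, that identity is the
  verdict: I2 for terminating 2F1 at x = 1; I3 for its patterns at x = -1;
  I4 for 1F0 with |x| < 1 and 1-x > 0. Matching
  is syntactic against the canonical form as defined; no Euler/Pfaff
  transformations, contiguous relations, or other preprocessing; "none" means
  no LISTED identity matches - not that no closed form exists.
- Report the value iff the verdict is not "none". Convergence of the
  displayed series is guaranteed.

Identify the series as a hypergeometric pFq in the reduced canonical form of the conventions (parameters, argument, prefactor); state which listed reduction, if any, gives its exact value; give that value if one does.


At argument -1/3: a 3F2 with upper {-4/5, 1/4, 1/2}, lower {2, 6}, scaled by C = 8/9. Verdict: none. No listed pattern accepts 3F2(-4/5, 1/4, 1/2; 2, 6; -1/3).

The tell: t_0 = 8/9 here, and the (-1)^k factor (prefactor 8/9) folds into the argument's sign.
Adjacent-term ratio: r(k) = (-1/3) * (k-4/5) (k+1/4) (k+1/2) / [(k+2) (k+6) (k+1)] - poly over poly, x = (-1/3) from leading terms; C = 8/9 at k = 0.


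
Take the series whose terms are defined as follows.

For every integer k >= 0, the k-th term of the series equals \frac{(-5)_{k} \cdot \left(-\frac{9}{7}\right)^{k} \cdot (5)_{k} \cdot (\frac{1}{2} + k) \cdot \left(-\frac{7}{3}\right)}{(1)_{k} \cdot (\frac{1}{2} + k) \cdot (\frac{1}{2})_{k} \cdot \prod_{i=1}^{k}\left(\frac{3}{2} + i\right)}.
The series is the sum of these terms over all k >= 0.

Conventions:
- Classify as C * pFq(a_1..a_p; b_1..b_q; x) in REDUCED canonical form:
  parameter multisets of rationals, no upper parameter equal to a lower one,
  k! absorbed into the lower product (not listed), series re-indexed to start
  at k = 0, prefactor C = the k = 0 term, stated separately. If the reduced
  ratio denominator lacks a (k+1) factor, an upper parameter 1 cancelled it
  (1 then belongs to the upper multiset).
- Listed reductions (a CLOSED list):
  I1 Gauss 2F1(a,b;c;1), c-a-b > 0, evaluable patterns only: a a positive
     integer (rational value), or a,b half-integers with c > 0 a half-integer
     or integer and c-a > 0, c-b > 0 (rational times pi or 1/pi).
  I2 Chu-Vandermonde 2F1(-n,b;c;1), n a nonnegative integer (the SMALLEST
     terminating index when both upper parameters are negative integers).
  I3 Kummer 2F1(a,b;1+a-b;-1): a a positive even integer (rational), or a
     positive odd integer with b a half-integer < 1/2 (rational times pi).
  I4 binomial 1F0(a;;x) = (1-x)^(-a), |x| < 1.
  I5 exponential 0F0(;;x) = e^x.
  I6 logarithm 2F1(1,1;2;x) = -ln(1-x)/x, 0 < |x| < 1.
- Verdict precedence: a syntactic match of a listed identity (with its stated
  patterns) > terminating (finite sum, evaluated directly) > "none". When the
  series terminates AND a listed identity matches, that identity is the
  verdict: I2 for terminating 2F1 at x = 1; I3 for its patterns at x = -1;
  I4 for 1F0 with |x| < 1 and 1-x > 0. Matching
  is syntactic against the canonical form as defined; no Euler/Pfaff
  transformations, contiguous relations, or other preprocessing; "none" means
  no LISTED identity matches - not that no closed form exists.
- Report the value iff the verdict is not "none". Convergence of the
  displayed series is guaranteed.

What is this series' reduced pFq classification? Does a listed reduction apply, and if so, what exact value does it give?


Reduced: x = -\frac{9}{7}, 2F2, upper = {-5, 5}, lower = {\frac{1}{2}, \frac{5}{2}}, C = -\frac{7}{3}. Verdict: terminating - no listed pattern fits, but -5 in the upper list cuts the series at k = 5; direct evaluation. Sum: -\frac{15155448799}{36051015}.

First insight: t_0 = -\frac{7}{3} here, and (1)_k (C = -7/3) is k! itself.
Consecutive-term ratio: r(k) = -\frac{9}{7} * (k-5) (k+5) / [(k+\frac{1}{2}) (k+\frac{5}{2}) (k+1)] ; factor over Q: parameters, x = -\frac{9}{7}, and C = -\frac{7}{3}.


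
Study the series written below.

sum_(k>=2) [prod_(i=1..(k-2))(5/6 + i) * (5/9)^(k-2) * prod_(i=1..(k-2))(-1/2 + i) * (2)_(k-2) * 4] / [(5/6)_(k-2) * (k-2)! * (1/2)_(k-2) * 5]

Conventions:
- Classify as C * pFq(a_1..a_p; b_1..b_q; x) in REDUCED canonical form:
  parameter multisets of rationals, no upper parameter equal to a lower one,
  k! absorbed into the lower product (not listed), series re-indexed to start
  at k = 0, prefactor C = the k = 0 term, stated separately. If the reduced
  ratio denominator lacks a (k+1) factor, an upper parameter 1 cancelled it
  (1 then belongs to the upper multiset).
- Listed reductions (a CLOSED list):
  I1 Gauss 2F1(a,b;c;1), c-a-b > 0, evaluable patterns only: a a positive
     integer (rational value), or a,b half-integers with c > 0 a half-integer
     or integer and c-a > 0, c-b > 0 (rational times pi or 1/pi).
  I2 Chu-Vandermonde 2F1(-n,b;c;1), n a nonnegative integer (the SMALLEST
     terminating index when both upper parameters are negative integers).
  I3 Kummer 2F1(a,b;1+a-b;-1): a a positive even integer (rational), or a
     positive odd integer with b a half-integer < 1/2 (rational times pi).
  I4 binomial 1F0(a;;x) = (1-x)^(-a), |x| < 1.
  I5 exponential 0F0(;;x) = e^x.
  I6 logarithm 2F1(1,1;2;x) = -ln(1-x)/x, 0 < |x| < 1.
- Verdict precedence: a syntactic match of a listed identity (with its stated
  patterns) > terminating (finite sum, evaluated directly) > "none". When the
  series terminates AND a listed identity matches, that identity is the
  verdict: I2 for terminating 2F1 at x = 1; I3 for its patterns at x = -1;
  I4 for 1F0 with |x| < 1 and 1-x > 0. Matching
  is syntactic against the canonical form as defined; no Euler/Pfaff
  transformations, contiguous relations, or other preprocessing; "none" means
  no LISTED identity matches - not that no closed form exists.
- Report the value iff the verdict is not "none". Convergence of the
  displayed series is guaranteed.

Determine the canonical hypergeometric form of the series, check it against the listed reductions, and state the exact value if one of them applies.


At argument 5/9: a 2F1 with upper {11/6, 2}, lower {5/6}, scaled by C = 4/5. Verdict: none (x = 5/9): each listed identity misses the multisets {11/6, 2} ; {5/6}.

Key step: t_0 = 4/5 here, and the running product (prefactor 4/5) telescopes to a rising factorial.
Adjacent-term ratio: r(k) = (5/9) * (k+11/6) (k+2) / [(k+5/6) (k+1)] ; factor over Q: parameters, x = (5/9), and C = 4/5.


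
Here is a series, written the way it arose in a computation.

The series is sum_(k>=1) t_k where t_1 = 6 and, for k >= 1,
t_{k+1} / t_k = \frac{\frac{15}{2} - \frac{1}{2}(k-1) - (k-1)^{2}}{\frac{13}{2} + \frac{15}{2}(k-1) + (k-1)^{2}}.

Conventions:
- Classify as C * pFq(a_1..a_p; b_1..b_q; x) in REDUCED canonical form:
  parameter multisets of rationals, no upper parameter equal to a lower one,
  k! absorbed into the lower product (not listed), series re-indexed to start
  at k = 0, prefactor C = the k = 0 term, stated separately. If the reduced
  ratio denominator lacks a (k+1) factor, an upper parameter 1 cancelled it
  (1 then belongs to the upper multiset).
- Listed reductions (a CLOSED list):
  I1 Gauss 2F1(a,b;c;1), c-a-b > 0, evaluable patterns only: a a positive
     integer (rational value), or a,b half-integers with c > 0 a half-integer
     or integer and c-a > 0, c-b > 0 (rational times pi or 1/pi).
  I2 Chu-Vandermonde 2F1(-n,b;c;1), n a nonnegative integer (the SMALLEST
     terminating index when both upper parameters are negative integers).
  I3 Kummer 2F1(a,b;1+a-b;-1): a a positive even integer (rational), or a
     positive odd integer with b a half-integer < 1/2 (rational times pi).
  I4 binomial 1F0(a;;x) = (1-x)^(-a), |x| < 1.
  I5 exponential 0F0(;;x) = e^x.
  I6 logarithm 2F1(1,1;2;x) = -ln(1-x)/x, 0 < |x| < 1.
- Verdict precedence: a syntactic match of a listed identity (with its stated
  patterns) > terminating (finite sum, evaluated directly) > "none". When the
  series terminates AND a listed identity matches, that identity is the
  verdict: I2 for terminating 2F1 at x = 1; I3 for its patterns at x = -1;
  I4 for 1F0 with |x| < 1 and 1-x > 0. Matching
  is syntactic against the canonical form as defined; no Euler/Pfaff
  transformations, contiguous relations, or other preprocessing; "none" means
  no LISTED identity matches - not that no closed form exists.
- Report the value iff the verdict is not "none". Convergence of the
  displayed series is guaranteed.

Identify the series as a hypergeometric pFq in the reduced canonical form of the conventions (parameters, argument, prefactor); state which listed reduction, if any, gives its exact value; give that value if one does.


Reduced: x = -1, 2F1, upper = {-\frac{5}{2}, 3}, lower = {\frac{13}{2}}, C = 6. Verdict: the Kummer evaluation I3 fires (x = -1; c = \frac{13}{2} equals 1+a-b for upper {-\frac{5}{2}, 3}: listed pattern). Exact value: \frac{10395}{2048} \cdot \pi.

Key step: with t_0 = 6, the expanded ratio factors over Q; C = 6, roots give parameters.
Ratio: r(k) = -1 * (k-\frac{5}{2}) (k+3) / [(k+\frac{13}{2}) (k+1)] - rational; roots negated = parameters, x = -1, C = 6.


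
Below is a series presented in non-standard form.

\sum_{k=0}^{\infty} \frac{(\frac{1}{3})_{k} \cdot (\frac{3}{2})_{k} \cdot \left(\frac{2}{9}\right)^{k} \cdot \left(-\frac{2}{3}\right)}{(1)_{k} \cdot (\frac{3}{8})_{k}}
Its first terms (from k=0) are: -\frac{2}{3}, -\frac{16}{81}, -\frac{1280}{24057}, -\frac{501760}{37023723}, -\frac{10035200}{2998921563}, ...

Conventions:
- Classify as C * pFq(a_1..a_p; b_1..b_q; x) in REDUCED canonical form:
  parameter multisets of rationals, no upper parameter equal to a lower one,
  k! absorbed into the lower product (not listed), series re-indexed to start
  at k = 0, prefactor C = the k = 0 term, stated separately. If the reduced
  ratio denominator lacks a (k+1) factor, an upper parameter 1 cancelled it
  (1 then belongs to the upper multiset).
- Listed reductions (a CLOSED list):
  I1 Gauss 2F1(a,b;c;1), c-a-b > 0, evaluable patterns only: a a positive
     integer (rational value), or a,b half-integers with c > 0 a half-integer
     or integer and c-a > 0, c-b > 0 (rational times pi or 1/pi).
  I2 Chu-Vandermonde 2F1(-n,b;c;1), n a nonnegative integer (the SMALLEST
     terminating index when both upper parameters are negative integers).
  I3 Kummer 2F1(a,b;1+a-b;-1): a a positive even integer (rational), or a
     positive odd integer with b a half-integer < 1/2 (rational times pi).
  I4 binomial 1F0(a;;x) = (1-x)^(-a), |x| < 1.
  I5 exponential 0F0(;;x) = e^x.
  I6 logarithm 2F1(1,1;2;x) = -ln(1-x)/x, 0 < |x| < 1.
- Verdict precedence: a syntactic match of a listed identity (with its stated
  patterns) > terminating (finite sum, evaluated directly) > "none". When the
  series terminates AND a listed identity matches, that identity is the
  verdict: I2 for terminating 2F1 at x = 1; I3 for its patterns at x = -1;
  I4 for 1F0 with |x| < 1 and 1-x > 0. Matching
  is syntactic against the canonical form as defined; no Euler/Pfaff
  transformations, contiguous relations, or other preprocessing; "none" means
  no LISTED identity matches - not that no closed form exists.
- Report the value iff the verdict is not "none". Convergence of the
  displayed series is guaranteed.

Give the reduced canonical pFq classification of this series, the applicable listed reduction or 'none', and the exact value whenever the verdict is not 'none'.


This is -\frac{2}{3} * 2F1(\frac{1}{3}, \frac{3}{2}; \frac{3}{8}; \frac{2}{9}) in reduced canonical form. Verdict: none (x = \frac{2}{9}): each listed identity misses the multisets {\frac{1}{3}, \frac{3}{2}} ; {\frac{3}{8}}.

Key step: t_0 = -\frac{2}{3} here, and (1)_k (C = -2/3, x = 2/9) is k! itself.
Term ratio: r(k) = \frac{2}{9} * (k+\frac{1}{3}) (k+\frac{3}{2}) / [(k+\frac{3}{8}) (k+1)] - rational; roots negated = parameters, x = \frac{2}{9}, C = -\frac{2}{3}.


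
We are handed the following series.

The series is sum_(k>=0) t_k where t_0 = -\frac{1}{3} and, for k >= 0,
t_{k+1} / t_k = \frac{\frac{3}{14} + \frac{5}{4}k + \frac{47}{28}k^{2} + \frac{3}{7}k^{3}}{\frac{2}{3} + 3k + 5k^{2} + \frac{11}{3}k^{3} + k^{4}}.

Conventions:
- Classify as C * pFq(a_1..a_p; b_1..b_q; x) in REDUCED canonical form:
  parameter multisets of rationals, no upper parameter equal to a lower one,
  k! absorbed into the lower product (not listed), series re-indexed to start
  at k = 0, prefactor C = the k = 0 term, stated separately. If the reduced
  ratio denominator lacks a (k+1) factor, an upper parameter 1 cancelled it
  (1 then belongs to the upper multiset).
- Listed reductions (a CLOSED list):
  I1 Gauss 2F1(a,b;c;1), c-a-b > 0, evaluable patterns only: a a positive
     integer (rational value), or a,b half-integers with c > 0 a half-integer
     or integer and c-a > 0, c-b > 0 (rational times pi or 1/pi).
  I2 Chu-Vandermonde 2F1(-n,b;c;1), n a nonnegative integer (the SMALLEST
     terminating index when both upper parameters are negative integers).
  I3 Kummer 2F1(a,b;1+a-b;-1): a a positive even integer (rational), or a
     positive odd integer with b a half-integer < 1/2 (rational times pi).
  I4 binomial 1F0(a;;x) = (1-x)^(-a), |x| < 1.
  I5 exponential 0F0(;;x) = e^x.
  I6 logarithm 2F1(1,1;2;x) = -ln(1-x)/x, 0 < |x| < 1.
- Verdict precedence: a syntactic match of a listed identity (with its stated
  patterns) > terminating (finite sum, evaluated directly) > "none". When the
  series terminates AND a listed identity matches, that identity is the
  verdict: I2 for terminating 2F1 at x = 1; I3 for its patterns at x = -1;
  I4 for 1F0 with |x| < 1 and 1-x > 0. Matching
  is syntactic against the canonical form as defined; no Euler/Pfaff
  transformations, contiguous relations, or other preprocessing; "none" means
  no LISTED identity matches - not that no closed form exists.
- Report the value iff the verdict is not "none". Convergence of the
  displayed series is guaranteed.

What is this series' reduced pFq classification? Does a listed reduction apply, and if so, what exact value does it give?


x = \frac{3}{7} here; the reduced form reads 2F2, upper {\frac{1}{4}, 3}, lower {1, 1}, C = -\frac{1}{3}. Verdict: none - at argument \frac{3}{7} the multisets {\frac{1}{4}, 3} ; {1, 1} match no listed identity.

First insight: t_0 being -\frac{1}{3}, the expanded ratio factors over Q; prefactor -1/3, roots give parameters.
Adjacent-term ratio: r(k) = \frac{3}{7} * (k+\frac{1}{4}) (k+3) / [(k+1) (k+1) (k+1)] - poly over poly, x = \frac{3}{7} from leading terms; C = -\frac{1}{3} at k = 0.


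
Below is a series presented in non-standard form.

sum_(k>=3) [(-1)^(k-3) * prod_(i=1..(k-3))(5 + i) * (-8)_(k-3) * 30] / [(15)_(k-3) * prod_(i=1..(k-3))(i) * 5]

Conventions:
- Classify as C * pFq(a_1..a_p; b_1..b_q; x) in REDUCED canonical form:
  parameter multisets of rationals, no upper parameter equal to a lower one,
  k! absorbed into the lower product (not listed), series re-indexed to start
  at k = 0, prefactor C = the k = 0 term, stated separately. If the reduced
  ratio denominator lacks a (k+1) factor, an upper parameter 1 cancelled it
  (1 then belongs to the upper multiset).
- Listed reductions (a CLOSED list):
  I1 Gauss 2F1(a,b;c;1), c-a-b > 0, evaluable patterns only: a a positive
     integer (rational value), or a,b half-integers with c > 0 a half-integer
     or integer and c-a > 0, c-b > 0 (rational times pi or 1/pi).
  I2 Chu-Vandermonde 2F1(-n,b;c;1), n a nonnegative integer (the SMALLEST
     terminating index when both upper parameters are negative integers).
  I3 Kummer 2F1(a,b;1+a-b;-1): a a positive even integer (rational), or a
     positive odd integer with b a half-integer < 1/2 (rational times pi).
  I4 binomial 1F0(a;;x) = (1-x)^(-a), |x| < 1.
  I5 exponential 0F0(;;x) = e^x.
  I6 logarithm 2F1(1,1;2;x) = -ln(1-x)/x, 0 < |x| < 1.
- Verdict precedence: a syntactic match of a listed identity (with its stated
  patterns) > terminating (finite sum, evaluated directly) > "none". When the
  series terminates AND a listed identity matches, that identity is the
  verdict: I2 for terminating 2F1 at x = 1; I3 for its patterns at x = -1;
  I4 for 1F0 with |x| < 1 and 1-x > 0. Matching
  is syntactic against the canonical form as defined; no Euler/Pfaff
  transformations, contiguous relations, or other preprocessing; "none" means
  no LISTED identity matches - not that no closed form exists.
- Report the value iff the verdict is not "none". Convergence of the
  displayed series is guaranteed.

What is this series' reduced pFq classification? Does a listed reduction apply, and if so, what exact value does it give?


Classification (C = 6): 2F1 with upper {-8, 6}, lower {15}, argument x = -1. Verdict: this is Kummer's theorem (I3) (x = -1; c = 15 equals 1+a-b for upper {-8, 6}: listed pattern). Hence: 546/5.

Key step: from the first term 6: the running product (prefactor 6) telescopes to a rising factorial.
Adjacent-term ratio: r(k) = (-1) * (k-8) (k+6) / [(k+15) (k+1)] ; factor over Q: parameters, x = (-1), and C = 6.


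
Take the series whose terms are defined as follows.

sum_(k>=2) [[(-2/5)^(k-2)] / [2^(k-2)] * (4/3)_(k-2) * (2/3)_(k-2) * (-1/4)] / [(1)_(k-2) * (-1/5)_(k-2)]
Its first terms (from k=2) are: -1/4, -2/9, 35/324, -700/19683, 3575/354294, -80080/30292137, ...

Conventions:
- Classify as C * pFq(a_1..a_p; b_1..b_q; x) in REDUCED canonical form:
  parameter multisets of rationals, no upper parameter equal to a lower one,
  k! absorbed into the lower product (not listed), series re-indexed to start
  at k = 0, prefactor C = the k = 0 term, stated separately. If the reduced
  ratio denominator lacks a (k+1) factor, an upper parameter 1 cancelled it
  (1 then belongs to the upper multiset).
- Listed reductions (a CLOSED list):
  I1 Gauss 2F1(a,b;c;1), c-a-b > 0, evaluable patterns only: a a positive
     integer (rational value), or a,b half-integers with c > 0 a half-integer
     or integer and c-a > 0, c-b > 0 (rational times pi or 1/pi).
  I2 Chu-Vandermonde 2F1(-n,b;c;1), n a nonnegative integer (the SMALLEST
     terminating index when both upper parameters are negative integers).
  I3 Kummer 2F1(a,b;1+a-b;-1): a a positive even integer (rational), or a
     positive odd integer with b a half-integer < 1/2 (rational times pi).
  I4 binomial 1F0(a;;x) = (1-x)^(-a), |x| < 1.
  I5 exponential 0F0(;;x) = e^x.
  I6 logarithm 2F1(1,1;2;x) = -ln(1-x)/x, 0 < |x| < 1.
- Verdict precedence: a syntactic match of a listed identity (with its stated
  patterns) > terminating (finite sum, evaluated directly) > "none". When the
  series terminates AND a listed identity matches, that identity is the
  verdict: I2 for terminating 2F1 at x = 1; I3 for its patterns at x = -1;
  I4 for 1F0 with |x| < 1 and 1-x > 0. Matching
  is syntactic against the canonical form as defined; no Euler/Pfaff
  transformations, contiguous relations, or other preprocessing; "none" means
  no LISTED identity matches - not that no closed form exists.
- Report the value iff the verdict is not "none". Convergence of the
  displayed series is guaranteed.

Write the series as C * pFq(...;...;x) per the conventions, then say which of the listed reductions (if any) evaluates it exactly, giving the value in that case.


Prefactor -1/4, argument -1/5: 2F1 with upper {2/3, 4/3} over lower {-1/5}. Verdict: no listed reduction: x = -1/5 and upper {2/3, 4/3} fail every I1-I6 pattern.

Structural cue: with t_0 = -1/4, (1)_k (C = -1/4, x = -1/5) is k! itself.
Adjacent-term ratio: r(k) = (-1/5) * (k+2/3) (k+4/3) / [(k-1/5) (k+1)] - rational in k, leading ratio (-1/5); with t_0 = -1/4, classification follows.


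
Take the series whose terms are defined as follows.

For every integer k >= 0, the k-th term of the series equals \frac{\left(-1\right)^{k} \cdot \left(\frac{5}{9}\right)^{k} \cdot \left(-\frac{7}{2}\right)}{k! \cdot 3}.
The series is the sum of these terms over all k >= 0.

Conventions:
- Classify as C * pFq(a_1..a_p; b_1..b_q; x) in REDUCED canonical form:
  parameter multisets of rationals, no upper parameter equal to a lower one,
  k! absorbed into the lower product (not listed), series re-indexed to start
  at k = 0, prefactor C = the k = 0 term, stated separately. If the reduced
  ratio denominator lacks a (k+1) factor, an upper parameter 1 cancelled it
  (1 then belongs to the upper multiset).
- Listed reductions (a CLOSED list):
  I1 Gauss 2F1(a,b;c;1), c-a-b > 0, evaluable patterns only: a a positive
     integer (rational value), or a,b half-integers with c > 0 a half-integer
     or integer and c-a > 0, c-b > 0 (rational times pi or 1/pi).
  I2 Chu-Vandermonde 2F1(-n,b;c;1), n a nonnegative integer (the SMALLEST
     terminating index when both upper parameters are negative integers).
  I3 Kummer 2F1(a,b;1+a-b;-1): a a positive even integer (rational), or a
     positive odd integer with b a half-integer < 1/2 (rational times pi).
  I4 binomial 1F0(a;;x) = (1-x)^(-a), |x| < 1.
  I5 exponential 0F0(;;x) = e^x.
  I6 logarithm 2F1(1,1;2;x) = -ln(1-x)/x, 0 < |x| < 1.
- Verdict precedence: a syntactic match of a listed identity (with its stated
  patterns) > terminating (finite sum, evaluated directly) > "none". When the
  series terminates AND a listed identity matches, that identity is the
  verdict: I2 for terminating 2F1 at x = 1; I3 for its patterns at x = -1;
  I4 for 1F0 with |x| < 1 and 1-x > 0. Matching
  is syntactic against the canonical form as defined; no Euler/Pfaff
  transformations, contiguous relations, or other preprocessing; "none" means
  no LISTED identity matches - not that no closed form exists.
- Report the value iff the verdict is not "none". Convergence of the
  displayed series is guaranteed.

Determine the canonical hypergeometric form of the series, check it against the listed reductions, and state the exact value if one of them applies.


Canonical form: C = -\frac{7}{6} times 0F0 with upper {-}, lower {-}, x = -\frac{5}{9}. Verdict: exponential (I5) fires (the 0F0 exponential series at x = -\frac{5}{9}). Value: \left(-\frac{7}{6}\right) \cdot e^{-\frac{5}{9}}.

The tell: t_0 = -\frac{7}{6} here, and the constant factors (C = -7/6, x = -5/9) combine into one prefactor.
Ratio: r(k) = -\frac{5}{9} * 1 / [(k+1)] - rational in k, leading ratio -\frac{5}{9}; with t_0 = -\frac{7}{6}, classification follows.


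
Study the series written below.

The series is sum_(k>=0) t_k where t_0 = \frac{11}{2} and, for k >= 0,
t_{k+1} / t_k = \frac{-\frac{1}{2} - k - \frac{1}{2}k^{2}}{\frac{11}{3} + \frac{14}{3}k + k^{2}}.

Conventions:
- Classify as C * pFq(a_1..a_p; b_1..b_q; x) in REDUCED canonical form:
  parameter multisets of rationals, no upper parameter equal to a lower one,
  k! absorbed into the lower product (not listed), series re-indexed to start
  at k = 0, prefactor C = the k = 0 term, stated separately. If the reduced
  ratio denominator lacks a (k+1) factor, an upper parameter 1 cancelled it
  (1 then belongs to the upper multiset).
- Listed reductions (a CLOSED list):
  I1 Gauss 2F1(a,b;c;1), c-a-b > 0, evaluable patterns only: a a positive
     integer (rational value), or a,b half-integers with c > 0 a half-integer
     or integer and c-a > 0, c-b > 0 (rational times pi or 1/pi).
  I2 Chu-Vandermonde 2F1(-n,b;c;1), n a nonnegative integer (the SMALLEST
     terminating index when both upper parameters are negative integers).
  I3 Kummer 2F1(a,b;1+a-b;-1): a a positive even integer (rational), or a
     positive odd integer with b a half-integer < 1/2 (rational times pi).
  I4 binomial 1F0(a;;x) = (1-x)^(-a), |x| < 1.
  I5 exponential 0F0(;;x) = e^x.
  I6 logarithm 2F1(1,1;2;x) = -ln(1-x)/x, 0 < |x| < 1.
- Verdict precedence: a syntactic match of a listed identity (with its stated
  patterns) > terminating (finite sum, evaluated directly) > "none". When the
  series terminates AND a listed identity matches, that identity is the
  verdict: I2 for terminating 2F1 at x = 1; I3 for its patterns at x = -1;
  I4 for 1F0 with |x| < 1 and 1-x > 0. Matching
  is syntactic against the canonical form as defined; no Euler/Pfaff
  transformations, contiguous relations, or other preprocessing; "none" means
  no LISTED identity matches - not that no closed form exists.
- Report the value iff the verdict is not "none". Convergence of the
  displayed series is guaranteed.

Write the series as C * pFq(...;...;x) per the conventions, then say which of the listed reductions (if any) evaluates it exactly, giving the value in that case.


At argument -\frac{1}{2}: a 2F1 with upper {1, 1}, lower {\frac{11}{3}}, scaled by C = \frac{11}{2}. Verdict: no listed reduction: x = -\frac{1}{2} and upper {1, 1} fail every I1-I6 pattern.

Structural cue: from the first term \frac{11}{2}: factor the ratio over Q (prefactor 11/2): negated roots = parameters.
Consecutive-term ratio: r(k) = -\frac{1}{2} * (k+1) (k+1) / [(k+\frac{11}{3}) (k+1)] - rational in k. x = -\frac{1}{2}; t_0 = \frac{11}{2}; negate the roots.


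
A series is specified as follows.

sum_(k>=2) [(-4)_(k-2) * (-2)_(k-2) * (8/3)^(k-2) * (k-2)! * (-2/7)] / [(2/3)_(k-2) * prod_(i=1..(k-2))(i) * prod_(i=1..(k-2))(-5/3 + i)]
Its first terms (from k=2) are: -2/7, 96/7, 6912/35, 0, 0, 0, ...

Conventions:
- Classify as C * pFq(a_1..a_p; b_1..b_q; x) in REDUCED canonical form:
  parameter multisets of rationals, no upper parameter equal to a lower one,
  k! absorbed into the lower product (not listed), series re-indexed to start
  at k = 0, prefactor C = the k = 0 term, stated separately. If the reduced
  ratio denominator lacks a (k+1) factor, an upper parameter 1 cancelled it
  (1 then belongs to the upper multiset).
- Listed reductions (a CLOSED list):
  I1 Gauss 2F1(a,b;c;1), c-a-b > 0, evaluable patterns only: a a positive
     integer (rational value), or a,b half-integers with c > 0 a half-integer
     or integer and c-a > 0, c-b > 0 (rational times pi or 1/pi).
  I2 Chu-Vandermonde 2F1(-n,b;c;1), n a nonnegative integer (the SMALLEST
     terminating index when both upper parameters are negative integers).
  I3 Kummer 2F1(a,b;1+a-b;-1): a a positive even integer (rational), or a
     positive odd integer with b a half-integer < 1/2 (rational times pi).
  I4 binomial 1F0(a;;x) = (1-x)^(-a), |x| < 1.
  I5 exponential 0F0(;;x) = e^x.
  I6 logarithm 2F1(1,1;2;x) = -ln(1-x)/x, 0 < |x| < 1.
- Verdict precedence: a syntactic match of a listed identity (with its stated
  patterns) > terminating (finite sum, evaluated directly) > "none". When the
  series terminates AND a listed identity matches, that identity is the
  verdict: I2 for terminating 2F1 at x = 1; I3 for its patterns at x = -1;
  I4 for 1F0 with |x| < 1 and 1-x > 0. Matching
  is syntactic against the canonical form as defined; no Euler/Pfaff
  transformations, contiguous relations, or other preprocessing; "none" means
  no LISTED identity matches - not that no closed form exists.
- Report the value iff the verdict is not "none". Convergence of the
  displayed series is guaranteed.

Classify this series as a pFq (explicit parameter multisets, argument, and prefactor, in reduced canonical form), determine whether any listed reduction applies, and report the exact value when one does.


Prefactor -2/7, argument 8/3: 3F2 with upper {-4, -2, 1} over lower {-2/3, 2/3}. Verdict: terminating. With -2 upstairs the series is a 3-term polynomial sum; evaluated term by term. Exact value: 7382/35.

Key observation: t_0 being -2/7, the lower running product (C = -2/7) is a rising factorial.
Ratio: r(k) = (8/3) * (k-4) (k-2) (k+1) / [(k-2/3) (k+2/3) (k+1)] - rational; roots negated = parameters, x = (8/3), C = -2/7.


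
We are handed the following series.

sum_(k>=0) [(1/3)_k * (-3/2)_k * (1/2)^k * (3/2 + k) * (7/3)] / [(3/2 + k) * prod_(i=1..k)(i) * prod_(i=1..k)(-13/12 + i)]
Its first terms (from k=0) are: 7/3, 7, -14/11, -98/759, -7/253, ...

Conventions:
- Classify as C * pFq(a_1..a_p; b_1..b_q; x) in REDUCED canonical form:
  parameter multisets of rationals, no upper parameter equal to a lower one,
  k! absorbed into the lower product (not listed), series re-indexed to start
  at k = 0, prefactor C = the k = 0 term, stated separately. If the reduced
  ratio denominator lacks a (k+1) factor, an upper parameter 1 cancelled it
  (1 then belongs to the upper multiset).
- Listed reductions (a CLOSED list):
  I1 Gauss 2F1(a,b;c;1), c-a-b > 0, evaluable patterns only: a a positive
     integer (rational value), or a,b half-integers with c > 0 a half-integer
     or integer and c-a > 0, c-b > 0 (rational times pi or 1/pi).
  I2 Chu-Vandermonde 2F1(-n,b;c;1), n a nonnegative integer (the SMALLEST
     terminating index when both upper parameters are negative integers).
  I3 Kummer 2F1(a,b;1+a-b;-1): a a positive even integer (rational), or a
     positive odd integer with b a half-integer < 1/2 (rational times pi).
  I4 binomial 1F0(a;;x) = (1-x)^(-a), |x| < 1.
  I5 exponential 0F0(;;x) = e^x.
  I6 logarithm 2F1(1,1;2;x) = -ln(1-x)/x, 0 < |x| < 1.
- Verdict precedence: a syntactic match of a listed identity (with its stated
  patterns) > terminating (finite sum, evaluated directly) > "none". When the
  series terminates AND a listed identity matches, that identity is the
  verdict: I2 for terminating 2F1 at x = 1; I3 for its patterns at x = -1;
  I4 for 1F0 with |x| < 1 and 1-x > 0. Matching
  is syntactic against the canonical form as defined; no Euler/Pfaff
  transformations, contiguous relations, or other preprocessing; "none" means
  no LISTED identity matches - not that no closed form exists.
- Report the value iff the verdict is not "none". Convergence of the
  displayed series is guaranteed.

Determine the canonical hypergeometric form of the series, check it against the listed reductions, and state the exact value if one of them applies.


At argument 1/2: a 2F1 with upper {-3/2, 1/3}, lower {-1/12}, scaled by C = 7/3. Verdict: none - at argument 1/2 the multisets {-3/2, 1/3} ; {-1/12} match no listed identity.

Key observation: from the first term 7/3: the product of the first k integers (C = 7/3, x = 1/2) is k!.
Ratio: r(k) = (1/2) * (k-3/2) (k+1/3) / [(k-1/12) (k+1)] ; factor over Q: parameters, x = (1/2), and C = 7/3.
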